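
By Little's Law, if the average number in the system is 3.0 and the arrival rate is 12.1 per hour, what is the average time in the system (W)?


W = L / lambda = 3.0 / 12.1 = 0.2479 hours

0.2479 hours


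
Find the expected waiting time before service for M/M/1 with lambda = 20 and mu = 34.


rho = 20/34; Wq = rho/(mu - lambda) = 0.042 hours

0.042 hours


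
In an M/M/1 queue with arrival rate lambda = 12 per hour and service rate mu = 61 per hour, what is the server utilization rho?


rho = lambda/mu = 12/61 = 0.1967

0.1967


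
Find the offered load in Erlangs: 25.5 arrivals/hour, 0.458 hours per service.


Offered load a = lambda * E[S] = 25.5 * 0.458 = 11.68 Erlangs

11.68 Erlangs


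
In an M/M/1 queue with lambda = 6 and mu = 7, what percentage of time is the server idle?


Idle fraction = (1 - rho) * 100 = (1 - 6/7) * 100 = 14.3%

14.3%


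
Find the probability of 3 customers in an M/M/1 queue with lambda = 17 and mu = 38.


rho = 17/38; P(n) = (1-rho)*rho^n = (1-17/38)*(17/38)^3 = 0.0495

0.0495


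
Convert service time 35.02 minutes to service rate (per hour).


mu = 60 / avg_service_time = 60 / 35.02 = 1.71 per hour

1.71 per hour


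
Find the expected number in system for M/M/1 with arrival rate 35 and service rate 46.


rho = 35/46; L = rho/(1-rho) = 3.18

3.18


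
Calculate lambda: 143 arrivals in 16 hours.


lambda = total arrivals / time = 143 / 16 = 8.94 per hour

8.94 per hour


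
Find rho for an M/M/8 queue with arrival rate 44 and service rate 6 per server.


rho = lambda/(c*mu) = 44/(8*6) = 0.9167

0.9167


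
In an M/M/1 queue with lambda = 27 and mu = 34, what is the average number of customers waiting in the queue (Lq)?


rho = 27/34; Lq = rho^2/(1-rho) = 3.06

3.06


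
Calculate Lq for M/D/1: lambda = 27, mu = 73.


M/D/1: Lq = rho^2 / (2*(1-rho)) where rho = 27/73; Lq = 0.11

0.11


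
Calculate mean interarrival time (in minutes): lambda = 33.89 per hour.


Mean interarrival time = 60/lambda = 60/33.89 = 1.77 minutes

1.77 minutes


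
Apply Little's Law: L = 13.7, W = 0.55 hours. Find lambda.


lambda = L / W = 13.7 / 0.55 = 24.91 per hour

24.91 per hour


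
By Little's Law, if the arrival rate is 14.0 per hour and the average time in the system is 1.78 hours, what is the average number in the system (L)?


L = lambda * W = 14.0 * 1.78 = 24.92

24.92


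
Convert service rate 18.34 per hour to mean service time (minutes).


Mean service time = 60/mu = 60/18.34 = 3.27 minutes

3.27 minutes


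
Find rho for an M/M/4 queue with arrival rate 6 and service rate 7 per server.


rho = lambda/(c*mu) = 6/(4*7) = 0.2143

0.2143


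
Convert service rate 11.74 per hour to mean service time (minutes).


Mean service time = 60/mu = 60/11.74 = 5.11 minutes

5.11 minutes


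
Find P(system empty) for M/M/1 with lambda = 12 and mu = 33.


P0 = 1 - rho = 1 - 12/33 = 0.6364

0.6364


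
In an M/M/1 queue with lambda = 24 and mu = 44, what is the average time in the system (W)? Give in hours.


W = 1/(mu - lambda) = 1/(44 - 24) = 0.05 hours

0.05 hours


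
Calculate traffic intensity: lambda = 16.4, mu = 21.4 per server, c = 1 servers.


rho = lambda / (c * mu) = 16.4 / (1 * 21.4) = 0.7664

0.7664


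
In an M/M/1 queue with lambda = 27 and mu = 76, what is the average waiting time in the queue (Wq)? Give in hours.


rho = 27/76; Wq = rho/(mu - lambda) = 0.0073 hours

0.0073 hours


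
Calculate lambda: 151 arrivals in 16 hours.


lambda = total arrivals / time = 151 / 16 = 9.44 per hour

9.44 per hour


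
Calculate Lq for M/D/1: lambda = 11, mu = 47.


M/D/1: Lq = rho^2 / (2*(1-rho)) where rho = 11/47; Lq = 0.04

0.04


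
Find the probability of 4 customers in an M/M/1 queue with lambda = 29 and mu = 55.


rho = 29/55; P(n) = (1-rho)*rho^n = (1-29/55)*(29/55)^4 = 0.0365

0.0365


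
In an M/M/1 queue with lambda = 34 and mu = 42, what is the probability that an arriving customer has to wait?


P(wait) = rho = lambda/mu = 34/42 = 0.8095

0.8095


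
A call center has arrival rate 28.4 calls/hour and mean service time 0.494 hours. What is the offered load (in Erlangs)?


Offered load a = lambda * E[S] = 28.4 * 0.494 = 14.03 Erlangs

14.03 Erlangs


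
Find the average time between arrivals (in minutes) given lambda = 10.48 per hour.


Mean interarrival time = 60/lambda = 60/10.48 = 5.73 minutes

5.73 minutes


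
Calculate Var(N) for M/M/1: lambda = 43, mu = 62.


rho = 43/62; Var(N) = rho/(1-rho)^2 = 7.39

7.39


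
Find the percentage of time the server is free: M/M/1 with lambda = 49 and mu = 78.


Idle fraction = (1 - rho) * 100 = (1 - 49/78) * 100 = 37.2%

37.2%


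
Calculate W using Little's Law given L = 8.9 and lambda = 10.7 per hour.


W = L / lambda = 8.9 / 10.7 = 0.8318 hours

0.8318 hours


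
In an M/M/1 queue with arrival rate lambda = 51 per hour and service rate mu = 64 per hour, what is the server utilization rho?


rho = lambda/mu = 51/64 = 0.7969

0.7969


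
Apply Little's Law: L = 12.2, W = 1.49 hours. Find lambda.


lambda = L / W = 12.2 / 1.49 = 8.19 per hour

8.19 per hour


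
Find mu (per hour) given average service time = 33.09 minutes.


mu = 60 / avg_service_time = 60 / 33.09 = 1.81 per hour

1.81 per hour


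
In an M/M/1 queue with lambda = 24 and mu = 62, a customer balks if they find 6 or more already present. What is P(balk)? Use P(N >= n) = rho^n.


P(N >= 6) = rho^6 = (24/62)^6 = 0.0034

0.0034


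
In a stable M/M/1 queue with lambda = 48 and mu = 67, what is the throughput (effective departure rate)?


For a stable queue (lambda < mu), throughput = lambda = 48 per hour

48 per hour


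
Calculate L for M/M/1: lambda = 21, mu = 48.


rho = 21/48; L = rho/(1-rho) = 0.78

0.78


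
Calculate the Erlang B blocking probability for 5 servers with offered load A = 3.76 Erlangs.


B(N,A) = (A^N/N!) / sum(A^k/k!, k=0..N) with N=5, A=3.76 = 0.1775

0.1775


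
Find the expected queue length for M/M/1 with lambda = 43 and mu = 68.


rho = 43/68; Lq = rho^2/(1-rho) = 1.09

1.09


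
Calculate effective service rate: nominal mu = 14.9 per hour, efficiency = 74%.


Effective rate = mu * efficiency = 14.9 * 0.74 = 11.03 per hour

11.03 per hour


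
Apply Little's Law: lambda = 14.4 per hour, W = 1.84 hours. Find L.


L = lambda * W = 14.4 * 1.84 = 26.5

26.5


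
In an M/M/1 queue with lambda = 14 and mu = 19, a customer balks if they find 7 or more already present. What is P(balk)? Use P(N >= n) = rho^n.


P(N >= 7) = rho^7 = (14/19)^7 = 0.1179

0.1179


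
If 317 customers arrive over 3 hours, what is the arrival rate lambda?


lambda = total arrivals / time = 317 / 3 = 105.67 per hour

105.67 per hour


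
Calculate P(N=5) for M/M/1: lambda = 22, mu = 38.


rho = 22/38; P(n) = (1-rho)*rho^n = (1-22/38)*(22/38)^5 = 0.0274

0.0274


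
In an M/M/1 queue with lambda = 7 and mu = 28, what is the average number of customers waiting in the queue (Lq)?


rho = 7/28; Lq = rho^2/(1-rho) = 0.08

0.08


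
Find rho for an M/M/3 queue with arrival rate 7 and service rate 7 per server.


rho = lambda/(c*mu) = 7/(3*7) = 0.3333

0.3333


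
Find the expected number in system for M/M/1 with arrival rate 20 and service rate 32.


rho = 20/32; L = rho/(1-rho) = 1.67

1.67


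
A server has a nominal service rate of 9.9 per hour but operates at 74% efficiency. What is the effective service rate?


Effective rate = mu * efficiency = 9.9 * 0.74 = 7.33 per hour

7.33 per hour


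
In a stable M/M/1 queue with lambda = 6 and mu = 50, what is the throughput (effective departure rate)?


For a stable queue (lambda < mu), throughput = lambda = 6 per hour

6 per hour


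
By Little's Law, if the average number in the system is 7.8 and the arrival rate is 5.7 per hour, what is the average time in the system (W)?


W = L / lambda = 7.8 / 5.7 = 1.3684 hours

1.3684 hours


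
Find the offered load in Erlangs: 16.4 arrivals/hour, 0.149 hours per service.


Offered load a = lambda * E[S] = 16.4 * 0.149 = 2.44 Erlangs

2.44 Erlangs


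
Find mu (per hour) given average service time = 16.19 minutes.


mu = 60 / avg_service_time = 60 / 16.19 = 3.71 per hour

3.71 per hour


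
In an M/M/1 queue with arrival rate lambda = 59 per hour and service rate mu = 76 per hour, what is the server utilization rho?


rho = lambda/mu = 59/76 = 0.7763

0.7763


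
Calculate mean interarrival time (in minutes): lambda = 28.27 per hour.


Mean interarrival time = 60/lambda = 60/28.27 = 2.12 minutes

2.12 minutes


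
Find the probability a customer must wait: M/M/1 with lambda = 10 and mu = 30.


P(wait) = rho = lambda/mu = 10/30 = 0.3333

0.3333


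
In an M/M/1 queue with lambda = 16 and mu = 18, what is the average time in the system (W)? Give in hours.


W = 1/(mu - lambda) = 1/(18 - 16) = 0.5 hours

0.5 hours


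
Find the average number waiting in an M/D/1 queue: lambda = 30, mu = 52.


M/D/1: Lq = rho^2 / (2*(1-rho)) where rho = 30/52; Lq = 0.39

0.39


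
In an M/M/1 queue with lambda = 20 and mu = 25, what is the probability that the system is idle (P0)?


P0 = 1 - rho = 1 - 20/25 = 0.2

0.2


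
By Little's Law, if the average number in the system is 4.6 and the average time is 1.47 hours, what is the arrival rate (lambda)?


lambda = L / W = 4.6 / 1.47 = 3.13 per hour

3.13 per hour


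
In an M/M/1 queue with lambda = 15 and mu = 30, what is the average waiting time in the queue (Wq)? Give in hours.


rho = 15/30; Wq = rho/(mu - lambda) = 0.0333 hours

0.0333 hours


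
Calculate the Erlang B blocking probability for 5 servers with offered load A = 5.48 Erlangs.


B(N,A) = (A^N/N!) / sum(A^k/k!, k=0..N) with N=5, A=5.48 = 0.3225

0.3225


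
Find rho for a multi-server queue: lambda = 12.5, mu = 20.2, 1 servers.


rho = lambda / (c * mu) = 12.5 / (1 * 20.2) = 0.6188

0.6188


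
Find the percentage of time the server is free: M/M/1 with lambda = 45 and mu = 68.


Idle fraction = (1 - rho) * 100 = (1 - 45/68) * 100 = 33.8%

33.8%


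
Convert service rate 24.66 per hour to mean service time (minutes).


Mean service time = 60/mu = 60/24.66 = 2.43 minutes

2.43 minutes


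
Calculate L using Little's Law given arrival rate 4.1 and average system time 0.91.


L = lambda * W = 4.1 * 0.91 = 3.73

3.73


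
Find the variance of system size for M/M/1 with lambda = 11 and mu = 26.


rho = 11/26; Var(N) = rho/(1-rho)^2 = 1.27

1.27


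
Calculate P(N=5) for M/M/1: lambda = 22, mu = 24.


rho = 22/24; P(n) = (1-rho)*rho^n = (1-22/24)*(22/24)^5 = 0.0539

0.0539


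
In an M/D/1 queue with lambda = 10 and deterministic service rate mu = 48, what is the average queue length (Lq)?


M/D/1: Lq = rho^2 / (2*(1-rho)) where rho = 10/48; Lq = 0.03

0.03


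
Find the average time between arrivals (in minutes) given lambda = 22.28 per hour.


Mean interarrival time = 60/lambda = 60/22.28 = 2.69 minutes

2.69 minutes


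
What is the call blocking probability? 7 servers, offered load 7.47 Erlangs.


B(N,A) = (A^N/N!) / sum(A^k/k!, k=0..N) with N=7, A=7.47 = 0.2774

0.2774


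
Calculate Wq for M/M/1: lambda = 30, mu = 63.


rho = 30/63; Wq = rho/(mu - lambda) = 0.0144 hours

0.0144 hours


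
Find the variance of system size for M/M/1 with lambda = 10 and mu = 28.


rho = 10/28; Var(N) = rho/(1-rho)^2 = 0.86

0.86


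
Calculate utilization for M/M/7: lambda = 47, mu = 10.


rho = lambda/(c*mu) = 47/(7*10) = 0.6714

0.6714


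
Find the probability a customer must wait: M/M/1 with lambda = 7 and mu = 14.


P(wait) = rho = lambda/mu = 7/14 = 0.5

0.5


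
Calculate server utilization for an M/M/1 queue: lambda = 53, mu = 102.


rho = lambda/mu = 53/102 = 0.5196

0.5196


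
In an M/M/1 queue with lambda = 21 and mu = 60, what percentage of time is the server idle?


Idle fraction = (1 - rho) * 100 = (1 - 21/60) * 100 = 65.0%

65.0%


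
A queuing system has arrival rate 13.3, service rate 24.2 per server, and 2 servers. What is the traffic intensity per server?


rho = lambda / (c * mu) = 13.3 / (2 * 24.2) = 0.2748

0.2748


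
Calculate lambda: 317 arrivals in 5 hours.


lambda = total arrivals / time = 317 / 5 = 63.4 per hour

63.4 per hour


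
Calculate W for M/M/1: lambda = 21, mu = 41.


W = 1/(mu - lambda) = 1/(41 - 21) = 0.05 hours

0.05 hours


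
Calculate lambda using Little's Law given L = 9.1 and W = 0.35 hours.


lambda = L / W = 9.1 / 0.35 = 26.0 per hour

26.0 per hour


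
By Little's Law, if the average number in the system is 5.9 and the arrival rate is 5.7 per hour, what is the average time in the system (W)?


W = L / lambda = 5.9 / 5.7 = 1.0351 hours

1.0351 hours


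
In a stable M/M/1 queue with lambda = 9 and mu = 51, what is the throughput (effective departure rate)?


For a stable queue (lambda < mu), throughput = lambda = 9 per hour

9 per hour


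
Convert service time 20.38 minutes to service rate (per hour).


mu = 60 / avg_service_time = 60 / 20.38 = 2.94 per hour

2.94 per hour


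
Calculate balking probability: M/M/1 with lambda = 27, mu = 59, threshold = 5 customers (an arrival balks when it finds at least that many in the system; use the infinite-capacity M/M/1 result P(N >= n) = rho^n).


P(N >= 5) = rho^5 = (27/59)^5 = 0.0201

0.0201


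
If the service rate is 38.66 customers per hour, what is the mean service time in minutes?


Mean service time = 60/mu = 60/38.66 = 1.55 minutes

1.55 minutes


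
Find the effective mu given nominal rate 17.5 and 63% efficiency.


Effective rate = mu * efficiency = 17.5 * 0.63 = 11.03 per hour

11.03 per hour


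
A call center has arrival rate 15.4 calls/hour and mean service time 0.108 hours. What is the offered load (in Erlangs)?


Offered load a = lambda * E[S] = 15.4 * 0.108 = 1.66 Erlangs

1.66 Erlangs


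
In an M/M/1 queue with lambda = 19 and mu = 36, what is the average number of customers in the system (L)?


rho = 19/36; L = rho/(1-rho) = 1.12

1.12


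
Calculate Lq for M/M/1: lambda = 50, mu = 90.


rho = 50/90; Lq = rho^2/(1-rho) = 0.69

0.69


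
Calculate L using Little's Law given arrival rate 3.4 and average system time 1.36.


L = lambda * W = 3.4 * 1.36 = 4.62

4.62


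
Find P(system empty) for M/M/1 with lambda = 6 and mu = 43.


P0 = 1 - rho = 1 - 6/43 = 0.8605

0.8605


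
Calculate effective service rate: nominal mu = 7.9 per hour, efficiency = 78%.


Effective rate = mu * efficiency = 7.9 * 0.78 = 6.16 per hour

6.16 per hour


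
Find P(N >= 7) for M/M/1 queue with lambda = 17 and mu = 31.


P(N >= 7) = rho^7 = (17/31)^7 = 0.0149

0.0149


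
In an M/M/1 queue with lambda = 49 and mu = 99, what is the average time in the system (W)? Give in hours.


W = 1/(mu - lambda) = 1/(99 - 49) = 0.02 hours

0.02 hours


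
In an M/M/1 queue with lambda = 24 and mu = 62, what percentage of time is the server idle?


Idle fraction = (1 - rho) * 100 = (1 - 24/62) * 100 = 61.3%

61.3%


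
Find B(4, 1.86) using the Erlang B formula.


B(N,A) = (A^N/N!) / sum(A^k/k!, k=0..N) with N=4, A=1.86 = 0.0809

0.0809


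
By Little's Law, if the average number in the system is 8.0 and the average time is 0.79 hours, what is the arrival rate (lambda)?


lambda = L / W = 8.0 / 0.79 = 10.13 per hour

10.13 per hour


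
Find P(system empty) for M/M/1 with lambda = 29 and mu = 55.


P0 = 1 - rho = 1 - 29/55 = 0.4727

0.4727


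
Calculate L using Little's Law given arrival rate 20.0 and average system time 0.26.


L = lambda * W = 20.0 * 0.26 = 5.2

5.2


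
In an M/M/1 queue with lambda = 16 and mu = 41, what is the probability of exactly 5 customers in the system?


rho = 16/41; P(n) = (1-rho)*rho^n = (1-16/41)*(16/41)^5 = 0.0055

0.0055


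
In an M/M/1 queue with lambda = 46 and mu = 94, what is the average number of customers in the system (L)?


rho = 46/94; L = rho/(1-rho) = 0.96

0.96


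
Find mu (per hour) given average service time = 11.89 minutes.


mu = 60 / avg_service_time = 60 / 11.89 = 5.05 per hour

5.05 per hour


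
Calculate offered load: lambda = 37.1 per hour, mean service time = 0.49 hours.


Offered load a = lambda * E[S] = 37.1 * 0.49 = 18.18 Erlangs

18.18 Erlangs


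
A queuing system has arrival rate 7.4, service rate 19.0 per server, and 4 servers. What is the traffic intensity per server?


rho = lambda / (c * mu) = 7.4 / (4 * 19.0) = 0.0974

0.0974


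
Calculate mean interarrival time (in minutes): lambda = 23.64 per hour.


Mean interarrival time = 60/lambda = 60/23.64 = 2.54 minutes

2.54 minutes


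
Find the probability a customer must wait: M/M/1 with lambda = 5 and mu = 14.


P(wait) = rho = lambda/mu = 5/14 = 0.3571

0.3571


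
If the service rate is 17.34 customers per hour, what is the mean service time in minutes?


Mean service time = 60/mu = 60/17.34 = 3.46 minutes

3.46 minutes


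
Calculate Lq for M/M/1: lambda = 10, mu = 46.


rho = 10/46; Lq = rho^2/(1-rho) = 0.06

0.06


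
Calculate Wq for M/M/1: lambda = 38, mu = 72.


rho = 38/72; Wq = rho/(mu - lambda) = 0.0155 hours

0.0155 hours


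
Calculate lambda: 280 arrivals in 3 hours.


lambda = total arrivals / time = 280 / 3 = 93.33 per hour

93.33 per hour


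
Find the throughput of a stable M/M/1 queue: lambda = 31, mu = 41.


For a stable queue (lambda < mu), throughput = lambda = 31 per hour

31 per hour


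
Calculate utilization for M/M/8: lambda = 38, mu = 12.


rho = lambda/(c*mu) = 38/(8*12) = 0.3958

0.3958


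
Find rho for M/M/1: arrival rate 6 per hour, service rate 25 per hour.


rho = lambda/mu = 6/25 = 0.24

0.24


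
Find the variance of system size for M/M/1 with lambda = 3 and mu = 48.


rho = 3/48; Var(N) = rho/(1-rho)^2 = 0.07

0.07


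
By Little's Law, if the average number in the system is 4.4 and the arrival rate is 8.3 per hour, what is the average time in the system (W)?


W = L / lambda = 4.4 / 8.3 = 0.5301 hours

0.5301 hours


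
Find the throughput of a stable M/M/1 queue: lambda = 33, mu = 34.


For a stable queue (lambda < mu), throughput = lambda = 33 per hour

33 per hour


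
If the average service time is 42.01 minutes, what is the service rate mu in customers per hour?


mu = 60 / avg_service_time = 60 / 42.01 = 1.43 per hour

1.43 per hour


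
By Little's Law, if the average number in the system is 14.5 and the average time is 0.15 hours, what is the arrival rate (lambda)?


lambda = L / W = 14.5 / 0.15 = 96.67 per hour

96.67 per hour


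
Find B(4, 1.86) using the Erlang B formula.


B(N,A) = (A^N/N!) / sum(A^k/k!, k=0..N) with N=4, A=1.86 = 0.0809

0.0809


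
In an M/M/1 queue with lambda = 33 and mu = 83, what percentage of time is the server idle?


Idle fraction = (1 - rho) * 100 = (1 - 33/83) * 100 = 60.2%

60.2%


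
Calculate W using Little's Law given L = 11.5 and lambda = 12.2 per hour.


W = L / lambda = 11.5 / 12.2 = 0.9426 hours

0.9426 hours


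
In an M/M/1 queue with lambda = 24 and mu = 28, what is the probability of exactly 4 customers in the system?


rho = 24/28; P(n) = (1-rho)*rho^n = (1-24/28)*(24/28)^4 = 0.0771

0.0771


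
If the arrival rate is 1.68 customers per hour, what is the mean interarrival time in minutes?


Mean interarrival time = 60/lambda = 60/1.68 = 35.71 minutes

35.71 minutes


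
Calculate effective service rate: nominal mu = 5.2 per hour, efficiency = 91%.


Effective rate = mu * efficiency = 5.2 * 0.91 = 4.73 per hour

4.73 per hour


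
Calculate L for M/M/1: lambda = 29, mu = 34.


rho = 29/34; L = rho/(1-rho) = 5.8

5.8


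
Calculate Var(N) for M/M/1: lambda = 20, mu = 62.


rho = 20/62; Var(N) = rho/(1-rho)^2 = 0.7

0.7


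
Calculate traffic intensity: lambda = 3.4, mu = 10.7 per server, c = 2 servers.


rho = lambda / (c * mu) = 3.4 / (2 * 10.7) = 0.1589

0.1589


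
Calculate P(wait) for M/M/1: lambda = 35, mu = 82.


P(wait) = rho = lambda/mu = 35/82 = 0.4268

0.4268


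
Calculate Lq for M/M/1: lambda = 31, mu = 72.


rho = 31/72; Lq = rho^2/(1-rho) = 0.33

0.33


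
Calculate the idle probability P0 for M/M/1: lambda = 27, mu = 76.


P0 = 1 - rho = 1 - 27/76 = 0.6447

0.6447


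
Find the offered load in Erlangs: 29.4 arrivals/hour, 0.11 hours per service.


Offered load a = lambda * E[S] = 29.4 * 0.11 = 3.23 Erlangs

3.23 Erlangs


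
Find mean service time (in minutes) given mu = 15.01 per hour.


Mean service time = 60/mu = 60/15.01 = 4.0 minutes

4.0 minutes


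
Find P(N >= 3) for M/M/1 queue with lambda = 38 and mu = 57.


P(N >= 3) = rho^3 = (38/57)^3 = 0.2963

0.2963


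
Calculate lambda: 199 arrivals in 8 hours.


lambda = total arrivals / time = 199 / 8 = 24.88 per hour

24.88 per hour


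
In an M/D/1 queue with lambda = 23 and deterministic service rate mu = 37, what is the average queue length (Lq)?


M/D/1: Lq = rho^2 / (2*(1-rho)) where rho = 23/37; Lq = 0.51

0.51


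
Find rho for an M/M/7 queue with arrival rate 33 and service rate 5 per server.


rho = lambda/(c*mu) = 33/(7*5) = 0.9429

0.9429


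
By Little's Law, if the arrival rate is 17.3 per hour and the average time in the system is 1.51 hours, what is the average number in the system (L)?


L = lambda * W = 17.3 * 1.51 = 26.12

26.12


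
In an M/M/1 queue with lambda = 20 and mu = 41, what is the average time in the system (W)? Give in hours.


W = 1/(mu - lambda) = 1/(41 - 20) = 0.0476 hours

0.0476 hours


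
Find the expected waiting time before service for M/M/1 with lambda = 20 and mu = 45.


rho = 20/45; Wq = rho/(mu - lambda) = 0.0178 hours

0.0178 hours


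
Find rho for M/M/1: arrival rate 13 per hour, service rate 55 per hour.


rho = lambda/mu = 13/55 = 0.2364

0.2364


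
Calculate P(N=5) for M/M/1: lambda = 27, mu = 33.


rho = 27/33; P(n) = (1-rho)*rho^n = (1-27/33)*(27/33)^5 = 0.0667

0.0667


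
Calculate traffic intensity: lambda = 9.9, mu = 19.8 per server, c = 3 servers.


rho = lambda / (c * mu) = 9.9 / (3 * 19.8) = 0.1667

0.1667


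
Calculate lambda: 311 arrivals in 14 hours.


lambda = total arrivals / time = 311 / 14 = 22.21 per hour

22.21 per hour


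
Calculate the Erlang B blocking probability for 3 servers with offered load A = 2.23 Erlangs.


B(N,A) = (A^N/N!) / sum(A^k/k!, k=0..N) with N=3, A=2.23 = 0.2443

0.2443


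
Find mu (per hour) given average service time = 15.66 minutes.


mu = 60 / avg_service_time = 60 / 15.66 = 3.83 per hour

3.83 per hour


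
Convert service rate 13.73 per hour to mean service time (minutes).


Mean service time = 60/mu = 60/13.73 = 4.37 minutes

4.37 minutes


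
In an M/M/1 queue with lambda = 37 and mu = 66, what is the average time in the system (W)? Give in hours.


W = 1/(mu - lambda) = 1/(66 - 37) = 0.0345 hours

0.0345 hours


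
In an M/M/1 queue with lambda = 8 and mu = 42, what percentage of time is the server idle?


Idle fraction = (1 - rho) * 100 = (1 - 8/42) * 100 = 81.0%

81.0%


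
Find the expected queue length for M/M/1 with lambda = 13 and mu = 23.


rho = 13/23; Lq = rho^2/(1-rho) = 0.73

0.73


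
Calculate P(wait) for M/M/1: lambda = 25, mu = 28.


P(wait) = rho = lambda/mu = 25/28 = 0.8929

0.8929


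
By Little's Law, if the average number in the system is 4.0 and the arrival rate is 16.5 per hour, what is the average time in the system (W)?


W = L / lambda = 4.0 / 16.5 = 0.2424 hours

0.2424 hours


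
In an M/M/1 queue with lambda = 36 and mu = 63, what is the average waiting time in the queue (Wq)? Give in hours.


rho = 36/63; Wq = rho/(mu - lambda) = 0.0212 hours

0.0212 hours


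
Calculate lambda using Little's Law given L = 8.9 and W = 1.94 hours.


lambda = L / W = 8.9 / 1.94 = 4.59 per hour

4.59 per hour


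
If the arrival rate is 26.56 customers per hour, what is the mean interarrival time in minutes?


Mean interarrival time = 60/lambda = 60/26.56 = 2.26 minutes

2.26 minutes


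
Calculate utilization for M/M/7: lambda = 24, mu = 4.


rho = lambda/(c*mu) = 24/(7*4) = 0.8571

0.8571


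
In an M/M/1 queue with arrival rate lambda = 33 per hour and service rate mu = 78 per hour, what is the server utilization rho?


rho = lambda/mu = 33/78 = 0.4231

0.4231


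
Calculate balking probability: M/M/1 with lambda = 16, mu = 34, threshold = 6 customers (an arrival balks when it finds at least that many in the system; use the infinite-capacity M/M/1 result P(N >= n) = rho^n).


P(N >= 6) = rho^6 = (16/34)^6 = 0.0109

0.0109


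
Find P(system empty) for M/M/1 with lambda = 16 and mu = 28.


P0 = 1 - rho = 1 - 16/28 = 0.4286

0.4286


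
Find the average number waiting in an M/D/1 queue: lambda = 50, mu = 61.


M/D/1: Lq = rho^2 / (2*(1-rho)) where rho = 50/61; Lq = 1.86

1.86


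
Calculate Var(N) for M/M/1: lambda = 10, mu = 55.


rho = 10/55; Var(N) = rho/(1-rho)^2 = 0.27

0.27


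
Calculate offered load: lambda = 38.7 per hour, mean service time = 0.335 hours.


Offered load a = lambda * E[S] = 38.7 * 0.335 = 12.96 Erlangs

12.96 Erlangs


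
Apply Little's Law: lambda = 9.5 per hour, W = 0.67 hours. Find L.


L = lambda * W = 9.5 * 0.67 = 6.37

6.37


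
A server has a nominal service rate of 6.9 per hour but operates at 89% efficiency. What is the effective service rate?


Effective rate = mu * efficiency = 6.9 * 0.89 = 6.14 per hour

6.14 per hour


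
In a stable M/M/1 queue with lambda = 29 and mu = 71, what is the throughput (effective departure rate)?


For a stable queue (lambda < mu), throughput = lambda = 29 per hour

29 per hour


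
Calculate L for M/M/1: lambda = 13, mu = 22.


rho = 13/22; L = rho/(1-rho) = 1.44

1.44


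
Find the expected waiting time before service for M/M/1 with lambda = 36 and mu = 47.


rho = 36/47; Wq = rho/(mu - lambda) = 0.0696 hours

0.0696 hours


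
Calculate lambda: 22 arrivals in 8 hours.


lambda = total arrivals / time = 22 / 8 = 2.75 per hour

2.75 per hour


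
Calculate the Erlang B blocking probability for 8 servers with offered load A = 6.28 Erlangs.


B(N,A) = (A^N/N!) / sum(A^k/k!, k=0..N) with N=8, A=6.28 = 0.1376

0.1376


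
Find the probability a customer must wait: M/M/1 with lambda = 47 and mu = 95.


P(wait) = rho = lambda/mu = 47/95 = 0.4947

0.4947


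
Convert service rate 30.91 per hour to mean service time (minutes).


Mean service time = 60/mu = 60/30.91 = 1.94 minutes

1.94 minutes


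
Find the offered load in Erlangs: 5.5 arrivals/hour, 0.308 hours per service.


Offered load a = lambda * E[S] = 5.5 * 0.308 = 1.69 Erlangs

1.69 Erlangs


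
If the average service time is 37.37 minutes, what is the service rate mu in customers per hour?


mu = 60 / avg_service_time = 60 / 37.37 = 1.61 per hour

1.61 per hour


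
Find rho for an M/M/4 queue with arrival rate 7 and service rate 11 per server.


rho = lambda/(c*mu) = 7/(4*11) = 0.1591

0.1591


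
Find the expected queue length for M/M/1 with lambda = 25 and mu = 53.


rho = 25/53; Lq = rho^2/(1-rho) = 0.42

0.42


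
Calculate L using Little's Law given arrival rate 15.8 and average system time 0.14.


L = lambda * W = 15.8 * 0.14 = 2.21

2.21


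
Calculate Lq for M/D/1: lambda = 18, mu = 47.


M/D/1: Lq = rho^2 / (2*(1-rho)) where rho = 18/47; Lq = 0.12

0.12


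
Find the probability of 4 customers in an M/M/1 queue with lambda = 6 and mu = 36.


rho = 6/36; P(n) = (1-rho)*rho^n = (1-6/36)*(6/36)^4 = 0.0006

0.0006


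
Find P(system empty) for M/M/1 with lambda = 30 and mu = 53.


P0 = 1 - rho = 1 - 30/53 = 0.434

0.434


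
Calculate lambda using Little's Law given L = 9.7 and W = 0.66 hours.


lambda = L / W = 9.7 / 0.66 = 14.7 per hour

14.7 per hour


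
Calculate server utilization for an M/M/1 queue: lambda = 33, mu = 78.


rho = lambda/mu = 33/78 = 0.4231

0.4231


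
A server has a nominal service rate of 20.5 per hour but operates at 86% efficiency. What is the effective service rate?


Effective rate = mu * efficiency = 20.5 * 0.86 = 17.63 per hour

17.63 per hour


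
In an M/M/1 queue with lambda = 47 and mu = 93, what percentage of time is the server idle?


Idle fraction = (1 - rho) * 100 = (1 - 47/93) * 100 = 49.5%

49.5%


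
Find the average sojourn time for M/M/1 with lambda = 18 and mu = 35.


W = 1/(mu - lambda) = 1/(35 - 18) = 0.0588 hours

0.0588 hours


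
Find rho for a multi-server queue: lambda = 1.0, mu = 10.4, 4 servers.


rho = lambda / (c * mu) = 1.0 / (4 * 10.4) = 0.024

0.024


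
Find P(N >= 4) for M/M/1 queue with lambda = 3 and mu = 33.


P(N >= 4) = rho^4 = (3/33)^4 = 0.0001

0.0001


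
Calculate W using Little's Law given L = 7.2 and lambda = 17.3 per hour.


W = L / lambda = 7.2 / 17.3 = 0.4162 hours

0.4162 hours


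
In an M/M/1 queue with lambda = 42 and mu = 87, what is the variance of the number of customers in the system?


rho = 42/87; Var(N) = rho/(1-rho)^2 = 1.8

1.8


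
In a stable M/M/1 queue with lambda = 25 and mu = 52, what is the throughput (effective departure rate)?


For a stable queue (lambda < mu), throughput = lambda = 25 per hour

25 per hour


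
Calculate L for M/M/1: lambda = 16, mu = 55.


rho = 16/55; L = rho/(1-rho) = 0.41

0.41


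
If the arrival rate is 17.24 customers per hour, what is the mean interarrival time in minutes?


Mean interarrival time = 60/lambda = 60/17.24 = 3.48 minutes

3.48 minutes


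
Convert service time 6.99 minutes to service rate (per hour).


mu = 60 / avg_service_time = 60 / 6.99 = 8.58 per hour

8.58 per hour


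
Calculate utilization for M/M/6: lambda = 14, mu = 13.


rho = lambda/(c*mu) = 14/(6*13) = 0.1795

0.1795


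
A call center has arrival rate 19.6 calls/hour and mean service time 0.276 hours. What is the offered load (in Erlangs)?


Offered load a = lambda * E[S] = 19.6 * 0.276 = 5.41 Erlangs

5.41 Erlangs


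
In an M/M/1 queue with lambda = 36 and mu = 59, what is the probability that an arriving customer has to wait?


P(wait) = rho = lambda/mu = 36/59 = 0.6102

0.6102


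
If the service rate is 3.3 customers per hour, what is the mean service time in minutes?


Mean service time = 60/mu = 60/3.3 = 18.18 minutes

18.18 minutes


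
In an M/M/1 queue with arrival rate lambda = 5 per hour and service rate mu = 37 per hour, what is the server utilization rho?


rho = lambda/mu = 5/37 = 0.1351

0.1351


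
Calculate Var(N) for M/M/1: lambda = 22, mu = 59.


rho = 22/59; Var(N) = rho/(1-rho)^2 = 0.95

0.95


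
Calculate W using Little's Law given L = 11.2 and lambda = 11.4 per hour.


W = L / lambda = 11.2 / 11.4 = 0.9825 hours

0.9825 hours


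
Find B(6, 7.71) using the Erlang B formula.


B(N,A) = (A^N/N!) / sum(A^k/k!, k=0..N) with N=6, A=7.71 = 0.3736

0.3736


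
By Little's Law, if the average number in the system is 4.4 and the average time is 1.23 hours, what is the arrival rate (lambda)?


lambda = L / W = 4.4 / 1.23 = 3.58 per hour

3.58 per hour


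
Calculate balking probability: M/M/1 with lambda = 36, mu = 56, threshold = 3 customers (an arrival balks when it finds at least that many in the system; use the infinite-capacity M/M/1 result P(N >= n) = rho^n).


P(N >= 3) = rho^3 = (36/56)^3 = 0.2657

0.2657


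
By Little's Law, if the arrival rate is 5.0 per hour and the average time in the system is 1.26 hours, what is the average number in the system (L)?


L = lambda * W = 5.0 * 1.26 = 6.3

6.3


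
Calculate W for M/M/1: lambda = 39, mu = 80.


W = 1/(mu - lambda) = 1/(80 - 39) = 0.0244 hours

0.0244 hours


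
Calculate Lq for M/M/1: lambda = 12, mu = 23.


rho = 12/23; Lq = rho^2/(1-rho) = 0.57

0.57


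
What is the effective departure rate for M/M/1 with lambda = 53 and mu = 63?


For a stable queue (lambda < mu), throughput = lambda = 53 per hour

53 per hour


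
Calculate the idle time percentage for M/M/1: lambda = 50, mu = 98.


Idle fraction = (1 - rho) * 100 = (1 - 50/98) * 100 = 49.0%

49.0%


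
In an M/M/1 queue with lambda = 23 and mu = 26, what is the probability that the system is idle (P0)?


P0 = 1 - rho = 1 - 23/26 = 0.1154

0.1154


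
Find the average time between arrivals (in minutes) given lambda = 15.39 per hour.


Mean interarrival time = 60/lambda = 60/15.39 = 3.9 minutes

3.9 minutes


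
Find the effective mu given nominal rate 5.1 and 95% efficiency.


Effective rate = mu * efficiency = 5.1 * 0.95 = 4.85 per hour

4.85 per hour


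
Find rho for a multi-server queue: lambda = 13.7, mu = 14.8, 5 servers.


rho = lambda / (c * mu) = 13.7 / (5 * 14.8) = 0.1851

0.1851


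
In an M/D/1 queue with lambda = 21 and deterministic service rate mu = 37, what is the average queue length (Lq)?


M/D/1: Lq = rho^2 / (2*(1-rho)) where rho = 21/37; Lq = 0.37

0.37


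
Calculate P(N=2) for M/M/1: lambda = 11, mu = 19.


rho = 11/19; P(n) = (1-rho)*rho^n = (1-11/19)*(11/19)^2 = 0.1411

0.1411


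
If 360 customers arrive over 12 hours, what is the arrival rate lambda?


lambda = total arrivals / time = 360 / 12 = 30.0 per hour

30.0 per hour


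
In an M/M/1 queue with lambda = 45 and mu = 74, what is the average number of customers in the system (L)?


rho = 45/74; L = rho/(1-rho) = 1.55

1.55


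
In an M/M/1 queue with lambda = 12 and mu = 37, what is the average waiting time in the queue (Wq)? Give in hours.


rho = 12/37; Wq = rho/(mu - lambda) = 0.013 hours

0.013 hours


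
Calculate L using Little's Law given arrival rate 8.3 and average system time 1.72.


L = lambda * W = 8.3 * 1.72 = 14.28

14.28


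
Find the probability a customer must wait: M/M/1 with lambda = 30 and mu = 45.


P(wait) = rho = lambda/mu = 30/45 = 0.6667

0.6667


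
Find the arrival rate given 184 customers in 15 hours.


lambda = total arrivals / time = 184 / 15 = 12.27 per hour

12.27 per hour


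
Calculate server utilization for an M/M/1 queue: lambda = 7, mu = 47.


rho = lambda/mu = 7/47 = 0.1489

0.1489


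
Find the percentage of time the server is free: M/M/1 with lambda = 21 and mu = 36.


Idle fraction = (1 - rho) * 100 = (1 - 21/36) * 100 = 41.7%

41.7%


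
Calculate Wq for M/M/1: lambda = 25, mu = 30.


rho = 25/30; Wq = rho/(mu - lambda) = 0.1667 hours

0.1667 hours


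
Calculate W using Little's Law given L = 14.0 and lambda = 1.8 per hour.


W = L / lambda = 14.0 / 1.8 = 7.7778 hours

7.7778 hours


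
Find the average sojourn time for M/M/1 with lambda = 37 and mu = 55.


W = 1/(mu - lambda) = 1/(55 - 37) = 0.0556 hours

0.0556 hours


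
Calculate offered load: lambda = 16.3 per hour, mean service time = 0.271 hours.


Offered load a = lambda * E[S] = 16.3 * 0.271 = 4.42 Erlangs

4.42 Erlangs


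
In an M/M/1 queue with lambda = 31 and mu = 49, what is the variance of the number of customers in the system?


rho = 31/49; Var(N) = rho/(1-rho)^2 = 4.69

4.69


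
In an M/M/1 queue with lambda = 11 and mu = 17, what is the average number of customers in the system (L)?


rho = 11/17; L = rho/(1-rho) = 1.83

1.83


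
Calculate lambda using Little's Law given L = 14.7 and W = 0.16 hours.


lambda = L / W = 14.7 / 0.16 = 91.88 per hour

91.88 per hour


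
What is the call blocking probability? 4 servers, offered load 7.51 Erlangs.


B(N,A) = (A^N/N!) / sum(A^k/k!, k=0..N) with N=4, A=7.51 = 0.5526

0.5526


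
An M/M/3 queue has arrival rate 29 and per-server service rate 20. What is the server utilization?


rho = lambda/(c*mu) = 29/(3*20) = 0.4833

0.4833


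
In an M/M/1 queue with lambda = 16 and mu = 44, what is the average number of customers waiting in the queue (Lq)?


rho = 16/44; Lq = rho^2/(1-rho) = 0.21

0.21


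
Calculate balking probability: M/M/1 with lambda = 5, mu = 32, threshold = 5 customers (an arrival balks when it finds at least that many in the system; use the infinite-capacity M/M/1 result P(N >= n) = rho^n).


P(N >= 5) = rho^5 = (5/32)^5 = 0.0001

0.0001


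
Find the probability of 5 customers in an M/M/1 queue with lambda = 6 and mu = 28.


rho = 6/28; P(n) = (1-rho)*rho^n = (1-6/28)*(6/28)^5 = 0.0004

0.0004


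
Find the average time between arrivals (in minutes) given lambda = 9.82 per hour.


Mean interarrival time = 60/lambda = 60/9.82 = 6.11 minutes

6.11 minutes


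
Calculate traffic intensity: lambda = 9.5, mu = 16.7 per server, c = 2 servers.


rho = lambda / (c * mu) = 9.5 / (2 * 16.7) = 0.2844

0.2844


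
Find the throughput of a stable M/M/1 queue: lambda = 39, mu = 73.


For a stable queue (lambda < mu), throughput = lambda = 39 per hour

39 per hour


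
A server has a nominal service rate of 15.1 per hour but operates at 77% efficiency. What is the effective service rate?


Effective rate = mu * efficiency = 15.1 * 0.77 = 11.63 per hour

11.63 per hour


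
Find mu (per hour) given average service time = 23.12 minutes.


mu = 60 / avg_service_time = 60 / 23.12 = 2.6 per hour

2.6 per hour


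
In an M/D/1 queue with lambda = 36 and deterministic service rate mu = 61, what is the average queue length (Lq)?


M/D/1: Lq = rho^2 / (2*(1-rho)) where rho = 36/61; Lq = 0.42

0.42


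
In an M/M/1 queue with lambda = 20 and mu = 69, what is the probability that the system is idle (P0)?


P0 = 1 - rho = 1 - 20/69 = 0.7101

0.7101


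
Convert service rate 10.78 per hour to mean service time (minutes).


Mean service time = 60/mu = 60/10.78 = 5.57 minutes

5.57 minutes


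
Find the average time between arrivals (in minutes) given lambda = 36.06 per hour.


Mean interarrival time = 60/lambda = 60/36.06 = 1.66 minutes

1.66 minutes


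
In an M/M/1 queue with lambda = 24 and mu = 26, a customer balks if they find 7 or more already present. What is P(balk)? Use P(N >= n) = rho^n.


P(N >= 7) = rho^7 = (24/26)^7 = 0.571

0.571


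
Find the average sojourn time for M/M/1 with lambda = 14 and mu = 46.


W = 1/(mu - lambda) = 1/(46 - 14) = 0.0313 hours

0.0313 hours


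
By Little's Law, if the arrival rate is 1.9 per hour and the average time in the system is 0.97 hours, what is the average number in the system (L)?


L = lambda * W = 1.9 * 0.97 = 1.84

1.84


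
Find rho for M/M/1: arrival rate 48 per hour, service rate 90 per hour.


rho = lambda/mu = 48/90 = 0.5333

0.5333


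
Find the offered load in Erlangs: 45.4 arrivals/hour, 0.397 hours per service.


Offered load a = lambda * E[S] = 45.4 * 0.397 = 18.02 Erlangs

18.02 Erlangs


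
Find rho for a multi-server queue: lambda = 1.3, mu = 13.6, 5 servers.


rho = lambda / (c * mu) = 1.3 / (5 * 13.6) = 0.0191

0.0191


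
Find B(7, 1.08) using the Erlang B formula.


B(N,A) = (A^N/N!) / sum(A^k/k!, k=0..N) with N=7, A=1.08 = 0.0001

0.0001
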